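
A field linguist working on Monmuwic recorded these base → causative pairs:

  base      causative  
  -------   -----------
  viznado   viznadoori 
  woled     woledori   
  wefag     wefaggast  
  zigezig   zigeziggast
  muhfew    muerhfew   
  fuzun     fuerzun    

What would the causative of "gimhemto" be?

gimhemtoori

woled and muhfew both have last vowel 'e' yet inflect differently (woledori, muerhfew), so the last vowel is not what conditions the rule; the final letter is.
"gimhemto" ends in -o. The one such stem in the data (viznado → viznadoori) adds -ori, so the same rule applies.
The other patterns: stems ending in -g double the final consonant and add -ast; stems ending in -n or -w insert -er- after the first vowel.
So gimhemto → gimhemtoori.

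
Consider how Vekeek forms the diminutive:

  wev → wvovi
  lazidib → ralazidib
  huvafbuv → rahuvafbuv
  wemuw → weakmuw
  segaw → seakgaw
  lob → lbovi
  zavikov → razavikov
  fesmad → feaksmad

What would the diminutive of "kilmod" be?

wev and huvafbuv both end in -v yet inflect differently (wvovi, rahuvafbuv), so the final letter is not what conditions the rule; the number of vowels is.
"kilmod" has 2 vowels. The stems with 2 vowels (segaw → seakgaw, fesmad → feaksmad, wemuw → weakmuw) insert -ak- after the first vowel.
The other patterns: stems with 1 vowel delete the last vowel and add -ovi; stems with 3 vowels add the prefix ra-.
So kilmod → kiaklmod.

kiaklmod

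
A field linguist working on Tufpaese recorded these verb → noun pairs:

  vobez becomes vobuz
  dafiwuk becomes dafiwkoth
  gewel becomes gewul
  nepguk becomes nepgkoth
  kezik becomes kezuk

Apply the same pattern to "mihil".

mihul

"mihil" has last vowel 'i'. The one such stem in the data (kezik → kezuk) changes the last vowel to 'u' (as do vobez, gewel), so the same rule applies.
The other pattern: stems whose last vowel is 'u' delete the last vowel and add -oth.
So mihil → mihul.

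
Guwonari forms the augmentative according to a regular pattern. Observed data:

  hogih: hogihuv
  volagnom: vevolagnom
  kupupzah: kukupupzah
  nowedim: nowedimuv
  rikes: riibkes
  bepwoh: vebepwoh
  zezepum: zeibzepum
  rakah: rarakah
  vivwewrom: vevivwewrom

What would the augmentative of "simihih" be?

simihihuv

hogih and bepwoh both end in -h yet inflect differently (hogihuv, vebepwoh), so the final letter is not what conditions the rule; the last vowel is.
"simihih" has last vowel 'i'. The stems whose last vowel is 'i' (hogih → hogihuv, nowedim → nowedimuv) add -uv.
So simihih → simihihuv.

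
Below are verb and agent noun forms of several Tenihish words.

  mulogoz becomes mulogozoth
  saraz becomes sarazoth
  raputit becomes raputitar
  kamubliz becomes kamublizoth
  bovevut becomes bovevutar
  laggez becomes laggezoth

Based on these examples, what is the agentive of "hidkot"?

"hidkot" ends in -t. The stems ending in -t (raputit → raputitar, bovevut → bovevutar) add -ar.
The other pattern: stems ending in -z add -oth.
So hidkot → hidkotar.

hidkotar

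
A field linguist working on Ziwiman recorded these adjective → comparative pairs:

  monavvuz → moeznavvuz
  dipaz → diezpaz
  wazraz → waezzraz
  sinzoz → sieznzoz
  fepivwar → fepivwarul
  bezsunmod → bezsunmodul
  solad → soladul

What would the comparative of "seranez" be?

seezranez

dipaz and fepivwar both have last vowel 'a' yet inflect differently (diezpaz, fepivwarul), so the last vowel is not what conditions the rule; the final letter is.
"seranez" ends in -z. The stems ending in -z (monavvuz → moeznavvuz, dipaz → diezpaz, wazraz → waezzraz) insert -ez- after the first vowel.
So seranez → seezranez.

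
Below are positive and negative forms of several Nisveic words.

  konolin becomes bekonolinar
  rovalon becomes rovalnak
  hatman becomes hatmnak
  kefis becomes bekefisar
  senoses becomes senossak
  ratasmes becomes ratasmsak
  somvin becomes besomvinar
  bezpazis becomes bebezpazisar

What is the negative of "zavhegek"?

zavhegkak

somvin and hatman both end in -n yet inflect differently (besomvinar, hatmnak), so the final letter is not what conditions the rule; the last vowel is.
"zavhegek" has last vowel 'e'. The stems whose last vowel is 'e' (ratasmes → ratasmsak, senoses → senossak) delete the last vowel and add -ak.
The other pattern: stems whose last vowel is 'i' add be- … -ar around the stem.
So zavhegek → zavhegkak.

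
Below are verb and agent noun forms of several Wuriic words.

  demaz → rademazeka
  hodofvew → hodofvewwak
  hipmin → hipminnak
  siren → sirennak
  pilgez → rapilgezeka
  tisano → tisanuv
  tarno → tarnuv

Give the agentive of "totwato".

totwatuv

"totwato" ends in -o. The stems ending in -o (tarno → tarnuv, tisano → tisanuv) drop the final letter and add -uv.
So totwato → totwatuv.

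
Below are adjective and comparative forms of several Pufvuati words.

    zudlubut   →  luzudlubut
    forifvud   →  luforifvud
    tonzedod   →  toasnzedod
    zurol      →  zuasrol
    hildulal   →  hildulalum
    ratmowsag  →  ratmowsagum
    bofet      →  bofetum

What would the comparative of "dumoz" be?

duasmoz

forifvud and tonzedod both end in -d yet inflect differently (luforifvud, toasnzedod), so the final letter is not what conditions the rule; the last vowel is.
"dumoz" has last vowel 'o'. The stems whose last vowel is 'o' (tonzedod → toasnzedod, zurol → zuasrol) insert -as- after the first vowel.
The other patterns: stems whose last vowel is 'u' add the prefix lu-; stems whose last vowel is 'a' or 'e' add -um.
So dumoz → duasmoz.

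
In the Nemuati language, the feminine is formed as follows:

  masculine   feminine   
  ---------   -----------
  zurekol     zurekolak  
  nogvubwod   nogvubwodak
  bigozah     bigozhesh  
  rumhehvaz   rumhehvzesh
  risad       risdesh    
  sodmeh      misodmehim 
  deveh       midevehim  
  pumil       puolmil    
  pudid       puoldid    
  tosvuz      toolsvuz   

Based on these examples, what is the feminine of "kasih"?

"kasih" has last vowel 'i'. The stems whose last vowel is 'i' (pumil → puolmil, pudid → puoldid) insert -ol- after the first vowel.
The other patterns: stems whose last vowel is 'o' add -ak; stems whose last vowel is 'a' delete the last vowel and add -esh; stems whose last vowel is 'e' add mi- … -im around the stem.
So kasih → kaolsih.

kaolsih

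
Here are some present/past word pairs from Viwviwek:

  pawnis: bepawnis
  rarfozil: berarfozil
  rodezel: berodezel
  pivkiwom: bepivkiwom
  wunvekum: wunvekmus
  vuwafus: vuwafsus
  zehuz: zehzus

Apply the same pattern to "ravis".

"ravis" has last vowel 'i'. The stems whose last vowel is 'i' (pawnis → bepawnis, rarfozil → berarfozil) add the prefix be-.
The other pattern: stems whose last vowel is 'u' delete the last vowel and add -us.
So ravis → beravis.

beravis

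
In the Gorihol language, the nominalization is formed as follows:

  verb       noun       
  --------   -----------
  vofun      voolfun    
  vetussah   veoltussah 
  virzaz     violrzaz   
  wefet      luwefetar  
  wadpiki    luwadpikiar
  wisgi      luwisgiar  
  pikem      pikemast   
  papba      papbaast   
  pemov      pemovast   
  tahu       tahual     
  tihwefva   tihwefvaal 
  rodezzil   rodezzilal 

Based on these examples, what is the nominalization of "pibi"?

papba and tihwefva both end in -a yet inflect differently (papbaast, tihwefvaal), so the final letter is not what conditions the rule; the first letter is.
"pibi" begins with p-. The stems beginning with p- (pikem → pikemast, papba → papbaast, pemov → pemovast) add -ast.
The other patterns: stems beginning with v- insert -ol- after the first vowel; stems beginning with w- add lu- … -ar around the stem; stems beginning with r- or t- add -al.
So pibi → pibiast.

pibiast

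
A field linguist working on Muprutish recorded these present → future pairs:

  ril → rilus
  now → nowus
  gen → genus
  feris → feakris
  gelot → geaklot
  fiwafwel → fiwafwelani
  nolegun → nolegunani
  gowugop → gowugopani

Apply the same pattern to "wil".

wilus

ril and fiwafwel both end in -l yet inflect differently (rilus, fiwafwelani), so the final letter is not what conditions the rule; the number of vowels is.
"wil" has 1 vowel. The stems with 1 vowel (ril → rilus, now → nowus, gen → genus) add -us.
The other patterns: stems with 2 vowels insert -ak- after the first vowel; stems with 3 vowels add -ani.
So wil → wilus.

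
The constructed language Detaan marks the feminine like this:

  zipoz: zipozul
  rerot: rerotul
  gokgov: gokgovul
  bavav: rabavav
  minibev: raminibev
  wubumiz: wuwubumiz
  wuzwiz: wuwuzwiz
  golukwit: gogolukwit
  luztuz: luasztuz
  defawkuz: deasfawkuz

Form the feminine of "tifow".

tifowul

gokgov and bavav both end in -v yet inflect differently (gokgovul, rabavav), so the final letter is not what conditions the rule; the last vowel is.
"tifow" has last vowel 'o'. The stems whose last vowel is 'o' (zipoz → zipozul, rerot → rerotul, gokgov → gokgovul) add -ul.
So tifow → tifowul.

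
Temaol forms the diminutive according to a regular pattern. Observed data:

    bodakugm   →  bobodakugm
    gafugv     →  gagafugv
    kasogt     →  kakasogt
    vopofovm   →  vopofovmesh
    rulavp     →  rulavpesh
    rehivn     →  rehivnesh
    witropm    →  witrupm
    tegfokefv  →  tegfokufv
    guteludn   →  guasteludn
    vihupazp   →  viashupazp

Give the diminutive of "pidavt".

bodakugm and vopofovm both end in -m yet inflect differently (bobodakugm, vopofovmesh), so the final letter is not what conditions the rule; the second-to-last letter is.
"pidavt" has second-to-last letter 'v'. The stems whose second-to-last letter is 'v' (vopofovm → vopofovmesh, rulavp → rulavpesh, rehivn → rehivnesh) add -esh.
The other patterns: stems whose second-to-last letter is 'g' repeat the first consonant+vowel as a prefix; stems whose second-to-last letter is 'f' or 'p' change the last vowel to 'u'; stems whose second-to-last letter is 'd' or 'z' insert -as- after the first vowel.
So pidavt → pidavtesh.

pidavtesh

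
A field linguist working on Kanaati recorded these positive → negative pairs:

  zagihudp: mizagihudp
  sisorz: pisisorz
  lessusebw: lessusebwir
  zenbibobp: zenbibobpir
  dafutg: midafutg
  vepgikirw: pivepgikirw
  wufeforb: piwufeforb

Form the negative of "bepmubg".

bepmubgir

lessusebw and vepgikirw both end in -w yet inflect differently (lessusebwir, pivepgikirw), so the final letter is not what conditions the rule; the second-to-last letter is.
"bepmubg" has second-to-last letter 'b'. The stems whose second-to-last letter is 'b' (lessusebw → lessusebwir, zenbibobp → zenbibobpir) add -ir.
The other patterns: stems whose second-to-last letter is 'r' add the prefix pi-; stems whose second-to-last letter is 'd' or 't' add the prefix mi-.
So bepmubg → bepmubgir.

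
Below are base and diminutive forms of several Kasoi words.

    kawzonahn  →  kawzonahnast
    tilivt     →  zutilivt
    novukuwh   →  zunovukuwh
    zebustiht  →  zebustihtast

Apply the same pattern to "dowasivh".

zebustiht and tilivt both end in -t yet inflect differently (zebustihtast, zutilivt), so the final letter is not what conditions the rule; the second-to-last letter is.
"dowasivh" has second-to-last letter 'v'. The one such stem in the data (tilivt → zutilivt) adds the prefix zu-, so the same rule applies.
The other pattern: stems whose second-to-last letter is 'h' add -ast.
So dowasivh → zudowasivh.

zudowasivh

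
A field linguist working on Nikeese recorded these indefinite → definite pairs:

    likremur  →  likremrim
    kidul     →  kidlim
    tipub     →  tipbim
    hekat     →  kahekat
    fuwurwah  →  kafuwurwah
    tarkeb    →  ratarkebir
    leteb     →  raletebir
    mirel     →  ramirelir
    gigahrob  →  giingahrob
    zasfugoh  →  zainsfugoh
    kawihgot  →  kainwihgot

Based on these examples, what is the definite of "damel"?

"damel" has last vowel 'e'. The stems whose last vowel is 'e' (tarkeb → ratarkebir, leteb → raletebir, mirel → ramirelir) add ra- … -ir around the stem.
The other patterns: stems whose last vowel is 'u' delete the last vowel and add -im; stems whose last vowel is 'a' add the prefix ka-; stems whose last vowel is 'o' insert -in- after the first vowel.
So damel → radamelir.

radamelir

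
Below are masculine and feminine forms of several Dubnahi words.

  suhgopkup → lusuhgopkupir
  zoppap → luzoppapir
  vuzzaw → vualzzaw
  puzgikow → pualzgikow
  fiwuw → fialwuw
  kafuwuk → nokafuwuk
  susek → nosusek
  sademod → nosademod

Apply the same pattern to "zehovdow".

"zehovdow" ends in -w. The stems ending in -w (vuzzaw → vualzzaw, puzgikow → pualzgikow, fiwuw → fialwuw) insert -al- after the first vowel.
So zehovdow → zealhovdow.

zealhovdow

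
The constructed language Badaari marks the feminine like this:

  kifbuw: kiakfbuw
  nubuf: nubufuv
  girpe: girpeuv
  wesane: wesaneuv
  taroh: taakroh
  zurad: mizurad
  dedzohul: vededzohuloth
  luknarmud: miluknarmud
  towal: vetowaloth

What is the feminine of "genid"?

"genid" ends in -d. The stems ending in -d (zurad → mizurad, luknarmud → miluknarmud) add the prefix mi-.
The other patterns: stems ending in -l add ve- … -oth around the stem; stems ending in -h or -w insert -ak- after the first vowel; stems ending in -e or -f add -uv.
So genid → migenid.

migenid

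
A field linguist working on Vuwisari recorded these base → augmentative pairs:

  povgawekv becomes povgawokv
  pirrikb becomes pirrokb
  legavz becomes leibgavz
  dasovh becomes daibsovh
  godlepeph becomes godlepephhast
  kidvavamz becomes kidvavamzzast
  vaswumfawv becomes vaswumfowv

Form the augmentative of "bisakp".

bisokp

legavz and kidvavamz both end in -z yet inflect differently (leibgavz, kidvavamzzast), so the final letter is not what conditions the rule; the second-to-last letter is.
"bisakp" has second-to-last letter 'k'. The stems whose second-to-last letter is 'k' (pirrikb → pirrokb, povgawekv → povgawokv) change the last vowel to 'o'.
So bisakp → bisokp.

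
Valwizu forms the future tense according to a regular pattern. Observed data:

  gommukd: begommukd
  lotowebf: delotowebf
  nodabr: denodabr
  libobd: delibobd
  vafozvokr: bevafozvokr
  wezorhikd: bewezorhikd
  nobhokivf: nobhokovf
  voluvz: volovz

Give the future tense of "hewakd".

libobd and gommukd both end in -d yet inflect differently (delibobd, begommukd), so the final letter is not what conditions the rule; the second-to-last letter is.
"hewakd" has second-to-last letter 'k'. The stems whose second-to-last letter is 'k' (gommukd → begommukd, wezorhikd → bewezorhikd, vafozvokr → bevafozvokr) add the prefix be-.
The other patterns: stems whose second-to-last letter is 'b' add the prefix de-; stems whose second-to-last letter is 'v' change the last vowel to 'o'.
So hewakd → behewakd.

behewakd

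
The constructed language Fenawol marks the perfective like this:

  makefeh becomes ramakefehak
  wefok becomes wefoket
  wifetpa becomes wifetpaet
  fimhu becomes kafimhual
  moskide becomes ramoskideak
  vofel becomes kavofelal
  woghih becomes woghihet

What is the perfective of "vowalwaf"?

kavowalwafal

"vowalwaf" begins with v-. The one such stem in the data (vofel → kavofelal) adds ka- … -al around the stem, so the same rule applies.
The other patterns: stems beginning with m- add ra- … -ak around the stem; stems beginning with w- add -et.
So vowalwaf → kavowalwafal.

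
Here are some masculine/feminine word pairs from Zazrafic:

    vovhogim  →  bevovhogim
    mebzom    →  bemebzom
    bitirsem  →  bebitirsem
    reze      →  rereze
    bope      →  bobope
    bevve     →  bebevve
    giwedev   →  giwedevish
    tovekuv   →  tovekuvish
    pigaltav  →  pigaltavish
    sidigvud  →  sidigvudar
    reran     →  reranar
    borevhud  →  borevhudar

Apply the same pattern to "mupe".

mumupe

bitirsem and reze both have last vowel 'e' yet inflect differently (bebitirsem, rereze), so the last vowel is not what conditions the rule; the final letter is.
"mupe" ends in -e. The stems ending in -e (reze → rereze, bope → bobope, bevve → bebevve) repeat the first consonant+vowel as a prefix.
The other patterns: stems ending in -m add the prefix be-; stems ending in -v add -ish; stems ending in -d or -n add -ar.
So mupe → mumupe.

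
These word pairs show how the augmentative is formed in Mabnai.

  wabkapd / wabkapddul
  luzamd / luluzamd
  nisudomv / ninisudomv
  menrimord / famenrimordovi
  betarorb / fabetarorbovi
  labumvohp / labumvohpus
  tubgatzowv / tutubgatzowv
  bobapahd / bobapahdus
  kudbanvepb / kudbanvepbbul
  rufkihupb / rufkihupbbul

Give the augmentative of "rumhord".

farumhordovi

"rumhord" has second-to-last letter 'r'. The stems whose second-to-last letter is 'r' (betarorb → fabetarorbovi, menrimord → famenrimordovi) add fa- … -ovi around the stem.
The other patterns: stems whose second-to-last letter is 'p' double the final consonant and add -ul; stems whose second-to-last letter is 'h' add -us; stems whose second-to-last letter is 'm' or 'w' repeat the first consonant+vowel as a prefix.
So rumhord → farumhordovi.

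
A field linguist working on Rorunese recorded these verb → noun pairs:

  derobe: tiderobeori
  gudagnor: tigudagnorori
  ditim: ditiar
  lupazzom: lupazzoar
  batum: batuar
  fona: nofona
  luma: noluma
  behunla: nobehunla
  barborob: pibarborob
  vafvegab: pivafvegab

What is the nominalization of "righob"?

"righob" ends in -b. The stems ending in -b (barborob → pibarborob, vafvegab → pivafvegab) add the prefix pi-.
The other patterns: stems ending in -e or -r add ti- … -ori around the stem; stems ending in -m drop the final letter and add -ar; stems ending in -a add the prefix no-.
So righob → pirighob.

pirighob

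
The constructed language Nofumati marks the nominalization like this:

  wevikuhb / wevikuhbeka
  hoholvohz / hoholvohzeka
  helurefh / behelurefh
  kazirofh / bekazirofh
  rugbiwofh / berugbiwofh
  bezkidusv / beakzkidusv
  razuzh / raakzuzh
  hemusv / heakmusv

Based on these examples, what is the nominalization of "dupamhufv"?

bedupamhufv

helurefh and razuzh both end in -h yet inflect differently (behelurefh, raakzuzh), so the final letter is not what conditions the rule; the second-to-last letter is.
"dupamhufv" has second-to-last letter 'f'. The stems whose second-to-last letter is 'f' (helurefh → behelurefh, kazirofh → bekazirofh, rugbiwofh → berugbiwofh) add the prefix be-.
So dupamhufv → bedupamhufv.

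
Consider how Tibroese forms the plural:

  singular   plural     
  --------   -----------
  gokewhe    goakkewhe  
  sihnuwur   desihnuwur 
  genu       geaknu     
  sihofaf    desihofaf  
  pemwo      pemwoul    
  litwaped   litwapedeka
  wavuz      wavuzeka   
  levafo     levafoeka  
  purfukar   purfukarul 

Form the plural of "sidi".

desidi

purfukar and sihnuwur both end in -r yet inflect differently (purfukarul, desihnuwur), so the final letter is not what conditions the rule; the first letter is.
"sidi" begins with s-. The stems beginning with s- (sihnuwur → desihnuwur, sihofaf → desihofaf) add the prefix de-.
The other patterns: stems beginning with g- insert -ak- after the first vowel; stems beginning with p- add -ul; stems beginning with l- or w- add -eka.
So sidi → desidi.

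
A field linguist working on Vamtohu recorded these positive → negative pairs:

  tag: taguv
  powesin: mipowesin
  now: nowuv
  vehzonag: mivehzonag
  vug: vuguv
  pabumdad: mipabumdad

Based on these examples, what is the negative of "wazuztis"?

vehzonag and vug both end in -g yet inflect differently (mivehzonag, vuguv), so the final letter is not what conditions the rule; the number of vowels is.
"wazuztis" has 3 vowels. The stems with 3 vowels (vehzonag → mivehzonag, powesin → mipowesin, pabumdad → mipabumdad) add the prefix mi-.
The other pattern: stems with 1 vowel add -uv.
So wazuztis → miwazuztis.

miwazuztis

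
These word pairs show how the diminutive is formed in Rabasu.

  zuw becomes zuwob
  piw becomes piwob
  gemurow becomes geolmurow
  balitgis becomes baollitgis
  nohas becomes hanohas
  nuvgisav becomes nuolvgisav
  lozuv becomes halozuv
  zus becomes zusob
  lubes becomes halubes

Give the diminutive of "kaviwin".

zus and lubes both end in -s yet inflect differently (zusob, halubes), so the final letter is not what conditions the rule; the number of vowels is.
"kaviwin" has 3 vowels. The stems with 3 vowels (gemurow → geolmurow, nuvgisav → nuolvgisav, balitgis → baollitgis) insert -ol- after the first vowel.
The other patterns: stems with 1 vowel add -ob; stems with 2 vowels add the prefix ha-.
So kaviwin → kaolviwin.

kaolviwin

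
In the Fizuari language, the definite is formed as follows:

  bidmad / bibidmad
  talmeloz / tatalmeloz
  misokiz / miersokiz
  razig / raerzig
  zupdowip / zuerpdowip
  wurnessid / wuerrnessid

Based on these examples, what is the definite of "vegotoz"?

"vegotoz" has last vowel 'o'. The one such stem in the data (talmeloz → tatalmeloz) repeats the first consonant+vowel as a prefix (as does bidmad), so the same rule applies.
The other pattern: stems whose last vowel is 'i' insert -er- after the first vowel.
So vegotoz → vevegotoz.

vevegotoz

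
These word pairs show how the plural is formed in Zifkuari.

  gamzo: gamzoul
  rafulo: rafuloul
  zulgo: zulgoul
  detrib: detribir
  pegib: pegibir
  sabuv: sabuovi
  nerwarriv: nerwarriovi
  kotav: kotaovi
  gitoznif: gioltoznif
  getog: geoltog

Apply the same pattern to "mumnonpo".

mumnonpoul

detrib and nerwarriv both have last vowel 'i' yet inflect differently (detribir, nerwarriovi), so the last vowel is not what conditions the rule; the final letter is.
"mumnonpo" ends in -o. The stems ending in -o (gamzo → gamzoul, rafulo → rafuloul, zulgo → zulgoul) add -ul.
The other patterns: stems ending in -b add -ir; stems ending in -v drop the final letter and add -ovi; stems ending in -f or -g insert -ol- after the first vowel.
So mumnonpo → mumnonpoul.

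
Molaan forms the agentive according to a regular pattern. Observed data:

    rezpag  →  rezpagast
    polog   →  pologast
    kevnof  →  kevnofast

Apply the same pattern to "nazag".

Every pair shown (rezpag → rezpagast, polog → pologast, kevnof → kevnofast) follows the same rule: add -ast.
So nazag → nazagast.

nazagast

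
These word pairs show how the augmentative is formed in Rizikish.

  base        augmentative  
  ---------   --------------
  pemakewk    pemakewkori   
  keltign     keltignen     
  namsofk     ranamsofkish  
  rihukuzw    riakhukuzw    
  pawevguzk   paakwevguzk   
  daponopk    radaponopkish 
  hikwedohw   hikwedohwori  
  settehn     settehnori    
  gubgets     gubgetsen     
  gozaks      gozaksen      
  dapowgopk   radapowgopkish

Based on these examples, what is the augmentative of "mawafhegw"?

"mawafhegw" has second-to-last letter 'g'. The one such stem in the data (keltign → keltignen) adds -en, so the same rule applies.
The other patterns: stems whose second-to-last letter is 'h' or 'w' add -ori; stems whose second-to-last letter is 'f' or 'p' add ra- … -ish around the stem; stems whose second-to-last letter is 'z' insert -ak- after the first vowel.
So mawafhegw → mawafhegwen.

mawafhegwen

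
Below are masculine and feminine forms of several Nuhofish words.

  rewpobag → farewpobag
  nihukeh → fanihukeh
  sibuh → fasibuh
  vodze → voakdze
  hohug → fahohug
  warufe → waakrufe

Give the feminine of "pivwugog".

warufe and nihukeh both have last vowel 'e' yet inflect differently (waakrufe, fanihukeh), so the last vowel is not what conditions the rule; the final letter is.
"pivwugog" ends in -g. The stems ending in -g (rewpobag → farewpobag, hohug → fahohug) add the prefix fa-.
The other pattern: stems ending in -e insert -ak- after the first vowel.
So pivwugog → fapivwugog.

fapivwugog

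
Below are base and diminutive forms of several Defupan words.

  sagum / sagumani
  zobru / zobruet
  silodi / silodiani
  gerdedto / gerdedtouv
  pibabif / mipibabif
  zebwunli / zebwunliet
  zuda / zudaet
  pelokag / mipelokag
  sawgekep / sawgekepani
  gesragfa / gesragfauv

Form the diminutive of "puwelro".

mipuwelro

silodi and zebwunli both end in -i yet inflect differently (silodiani, zebwunliet), so the final letter is not what conditions the rule; the first letter is.
"puwelro" begins with p-. The stems beginning with p- (pelokag → mipelokag, pibabif → mipibabif) add the prefix mi-.
So puwelro → mipuwelro.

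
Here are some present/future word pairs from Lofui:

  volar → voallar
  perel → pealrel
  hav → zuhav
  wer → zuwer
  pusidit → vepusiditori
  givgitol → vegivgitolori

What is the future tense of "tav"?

wer and volar both end in -r yet inflect differently (zuwer, voallar), so the final letter is not what conditions the rule; the number of vowels is.
"tav" has 1 vowel. The stems with 1 vowel (hav → zuhav, wer → zuwer) add the prefix zu-.
So tav → zutav.

zutav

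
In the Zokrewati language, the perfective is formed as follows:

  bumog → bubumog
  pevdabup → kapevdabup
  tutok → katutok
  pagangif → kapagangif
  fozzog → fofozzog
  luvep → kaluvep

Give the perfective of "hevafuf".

kahevafuf

fozzog and tutok both have last vowel 'o' yet inflect differently (fofozzog, katutok), so the last vowel is not what conditions the rule; the final letter is.
"hevafuf" ends in -f. The one such stem in the data (pagangif → kapagangif) adds the prefix ka-, so the same rule applies.
The other pattern: stems ending in -g repeat the first consonant+vowel as a prefix.
So hevafuf → kahevafuf.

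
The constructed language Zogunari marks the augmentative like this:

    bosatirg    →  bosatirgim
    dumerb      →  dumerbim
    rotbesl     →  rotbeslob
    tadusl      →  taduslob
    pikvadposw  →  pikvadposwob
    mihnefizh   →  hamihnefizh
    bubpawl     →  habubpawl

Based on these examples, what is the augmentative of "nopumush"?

"nopumush" has second-to-last letter 's'. The stems whose second-to-last letter is 's' (rotbesl → rotbeslob, tadusl → taduslob, pikvadposw → pikvadposwob) add -ob.
So nopumush → nopumushob.

nopumushob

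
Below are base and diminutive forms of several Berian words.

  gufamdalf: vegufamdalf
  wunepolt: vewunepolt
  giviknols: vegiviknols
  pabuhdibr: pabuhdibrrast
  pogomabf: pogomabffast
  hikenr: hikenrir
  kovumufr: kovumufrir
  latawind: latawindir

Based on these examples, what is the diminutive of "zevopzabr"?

zevopzabrrast

gufamdalf and pogomabf both end in -f yet inflect differently (vegufamdalf, pogomabffast), so the final letter is not what conditions the rule; the second-to-last letter is.
"zevopzabr" has second-to-last letter 'b'. The stems whose second-to-last letter is 'b' (pabuhdibr → pabuhdibrrast, pogomabf → pogomabffast) double the final consonant and add -ast.
The other patterns: stems whose second-to-last letter is 'l' add the prefix ve-; stems whose second-to-last letter is 'f' or 'n' add -ir.
So zevopzabr → zevopzabrrast.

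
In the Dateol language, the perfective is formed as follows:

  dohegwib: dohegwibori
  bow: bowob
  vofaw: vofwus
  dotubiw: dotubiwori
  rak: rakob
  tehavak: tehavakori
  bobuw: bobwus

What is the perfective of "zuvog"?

zuvgus

bow and bobuw both end in -w yet inflect differently (bowob, bobwus), so the final letter is not what conditions the rule; the number of vowels is.
"zuvog" has 2 vowels. The stems with 2 vowels (bobuw → bobwus, vofaw → vofwus) delete the last vowel and add -us.
The other patterns: stems with 1 vowel add -ob; stems with 3 vowels add -ori.
So zuvog → zuvgus.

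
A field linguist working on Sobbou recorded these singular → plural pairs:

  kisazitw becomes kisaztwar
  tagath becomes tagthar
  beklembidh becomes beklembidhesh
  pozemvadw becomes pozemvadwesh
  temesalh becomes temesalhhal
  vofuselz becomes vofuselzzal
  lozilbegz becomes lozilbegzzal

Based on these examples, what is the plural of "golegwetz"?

tagath and beklembidh both end in -h yet inflect differently (tagthar, beklembidhesh), so the final letter is not what conditions the rule; the second-to-last letter is.
"golegwetz" has second-to-last letter 't'. The stems whose second-to-last letter is 't' (kisazitw → kisaztwar, tagath → tagthar) delete the last vowel and add -ar.
The other patterns: stems whose second-to-last letter is 'd' add -esh; stems whose second-to-last letter is 'g' or 'l' double the final consonant and add -al.
So golegwetz → golegwtzar.

golegwtzar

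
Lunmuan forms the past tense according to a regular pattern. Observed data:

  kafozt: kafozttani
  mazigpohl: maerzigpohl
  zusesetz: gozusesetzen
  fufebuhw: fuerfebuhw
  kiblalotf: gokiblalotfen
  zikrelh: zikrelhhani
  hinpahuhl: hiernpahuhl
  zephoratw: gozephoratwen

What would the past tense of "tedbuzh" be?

tedbuzhhani

fufebuhw and zephoratw both end in -w yet inflect differently (fuerfebuhw, gozephoratwen), so the final letter is not what conditions the rule; the second-to-last letter is.
"tedbuzh" has second-to-last letter 'z'. The one such stem in the data (kafozt → kafozttani) doubles the final consonant and adds -ani (as does zikrelh), so the same rule applies.
The other patterns: stems whose second-to-last letter is 'h' insert -er- after the first vowel; stems whose second-to-last letter is 't' add go- … -en around the stem.
So tedbuzh → tedbuzhhani.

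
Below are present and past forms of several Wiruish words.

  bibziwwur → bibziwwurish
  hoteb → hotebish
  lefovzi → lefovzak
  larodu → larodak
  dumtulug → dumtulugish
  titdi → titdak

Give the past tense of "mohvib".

mohvibish

dumtulug and larodu both have last vowel 'u' yet inflect differently (dumtulugish, larodak), so the last vowel is not what conditions the rule; whether the stem ends in a vowel or a consonant is.
"mohvib" ends in a consonant. The stems ending in a consonant (dumtulug → dumtulugish, bibziwwur → bibziwwurish, hoteb → hotebish) add -ish.
The other pattern: stems ending in a vowel drop the final letter and add -ak.
So mohvib → mohvibish.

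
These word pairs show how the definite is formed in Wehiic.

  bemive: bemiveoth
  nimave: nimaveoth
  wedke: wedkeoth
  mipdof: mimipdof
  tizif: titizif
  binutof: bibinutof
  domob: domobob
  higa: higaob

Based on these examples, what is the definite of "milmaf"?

mimilmaf

mipdof and domob both have last vowel 'o' yet inflect differently (mimipdof, domobob), so the last vowel is not what conditions the rule; the final letter is.
"milmaf" ends in -f. The stems ending in -f (mipdof → mimipdof, tizif → titizif, binutof → bibinutof) repeat the first consonant+vowel as a prefix.
The other patterns: stems ending in -e add -oth; stems ending in -a or -b add -ob.
So milmaf → mimilmaf.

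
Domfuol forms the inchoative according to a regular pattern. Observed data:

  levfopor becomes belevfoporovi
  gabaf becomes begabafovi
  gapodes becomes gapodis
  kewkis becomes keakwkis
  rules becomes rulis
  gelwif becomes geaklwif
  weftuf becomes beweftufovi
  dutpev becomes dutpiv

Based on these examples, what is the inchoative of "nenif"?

rules and kewkis both end in -s yet inflect differently (rulis, keakwkis), so the final letter is not what conditions the rule; the last vowel is.
"nenif" has last vowel 'i'. The stems whose last vowel is 'i' (kewkis → keakwkis, gelwif → geaklwif) insert -ak- after the first vowel.
So nenif → neaknif.

neaknif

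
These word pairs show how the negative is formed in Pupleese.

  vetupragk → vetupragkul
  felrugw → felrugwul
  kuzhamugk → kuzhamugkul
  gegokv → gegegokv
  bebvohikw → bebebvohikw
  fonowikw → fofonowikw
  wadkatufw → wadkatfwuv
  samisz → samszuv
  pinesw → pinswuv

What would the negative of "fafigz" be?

"fafigz" has second-to-last letter 'g'. The stems whose second-to-last letter is 'g' (vetupragk → vetupragkul, felrugw → felrugwul, kuzhamugk → kuzhamugkul) add -ul.
So fafigz → fafigzul.

fafigzul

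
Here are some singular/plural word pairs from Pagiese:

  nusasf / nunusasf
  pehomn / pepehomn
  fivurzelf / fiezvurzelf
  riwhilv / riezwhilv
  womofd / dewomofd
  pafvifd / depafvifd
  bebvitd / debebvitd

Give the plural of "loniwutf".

nusasf and fivurzelf both end in -f yet inflect differently (nunusasf, fiezvurzelf), so the final letter is not what conditions the rule; the second-to-last letter is.
"loniwutf" has second-to-last letter 't'. The one such stem in the data (bebvitd → debebvitd) adds the prefix de-, so the same rule applies.
So loniwutf → deloniwutf.

deloniwutf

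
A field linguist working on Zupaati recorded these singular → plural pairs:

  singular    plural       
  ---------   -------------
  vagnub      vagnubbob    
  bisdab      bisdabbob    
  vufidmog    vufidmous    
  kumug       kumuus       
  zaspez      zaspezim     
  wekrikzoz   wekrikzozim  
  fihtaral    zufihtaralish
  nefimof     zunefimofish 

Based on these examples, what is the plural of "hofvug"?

hofvuus

vagnub and kumug both have last vowel 'u' yet inflect differently (vagnubbob, kumuus), so the last vowel is not what conditions the rule; the final letter is.
"hofvug" ends in -g. The stems ending in -g (vufidmog → vufidmous, kumug → kumuus) drop the final letter and add -us.
So hofvug → hofvuus.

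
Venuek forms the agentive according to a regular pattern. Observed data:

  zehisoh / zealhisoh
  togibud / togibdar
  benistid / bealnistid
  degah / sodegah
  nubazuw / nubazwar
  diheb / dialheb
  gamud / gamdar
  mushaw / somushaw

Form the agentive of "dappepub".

dappepbar

mushaw and nubazuw both end in -w yet inflect differently (somushaw, nubazwar), so the final letter is not what conditions the rule; the last vowel is.
"dappepub" has last vowel 'u'. The stems whose last vowel is 'u' (nubazuw → nubazwar, togibud → togibdar, gamud → gamdar) delete the last vowel and add -ar.
The other patterns: stems whose last vowel is 'a' add the prefix so-; stems whose last vowel is 'e', 'i' or 'o' insert -al- after the first vowel.
So dappepub → dappepbar.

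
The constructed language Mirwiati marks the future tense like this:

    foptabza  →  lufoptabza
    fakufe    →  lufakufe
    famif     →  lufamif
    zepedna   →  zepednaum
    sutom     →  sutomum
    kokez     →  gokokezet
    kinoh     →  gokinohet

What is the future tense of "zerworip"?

zerworipum

foptabza and zepedna both end in -a yet inflect differently (lufoptabza, zepednaum), so the final letter is not what conditions the rule; the first letter is.
"zerworip" begins with z-. The one such stem in the data (zepedna → zepednaum) adds -um, so the same rule applies.
The other patterns: stems beginning with f- add the prefix lu-; stems beginning with k- add go- … -et around the stem.
So zerworip → zerworipum.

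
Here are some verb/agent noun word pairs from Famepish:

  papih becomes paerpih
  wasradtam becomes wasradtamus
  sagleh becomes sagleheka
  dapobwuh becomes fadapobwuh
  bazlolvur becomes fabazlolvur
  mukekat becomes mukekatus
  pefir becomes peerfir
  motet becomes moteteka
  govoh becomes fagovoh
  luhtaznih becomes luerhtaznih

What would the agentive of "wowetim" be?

papih and sagleh both end in -h yet inflect differently (paerpih, sagleheka), so the final letter is not what conditions the rule; the last vowel is.
"wowetim" has last vowel 'i'. The stems whose last vowel is 'i' (papih → paerpih, luhtaznih → luerhtaznih, pefir → peerfir) insert -er- after the first vowel.
The other patterns: stems whose last vowel is 'e' add -eka; stems whose last vowel is 'a' add -us; stems whose last vowel is 'o' or 'u' add the prefix fa-.
So wowetim → woerwetim.

woerwetim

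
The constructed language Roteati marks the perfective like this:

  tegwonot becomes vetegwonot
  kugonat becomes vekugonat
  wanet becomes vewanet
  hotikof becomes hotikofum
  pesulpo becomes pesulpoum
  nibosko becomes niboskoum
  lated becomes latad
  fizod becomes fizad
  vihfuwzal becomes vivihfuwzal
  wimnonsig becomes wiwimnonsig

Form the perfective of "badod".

badad

"badod" ends in -d. The stems ending in -d (lated → latad, fizod → fizad) change the last vowel to 'a'.
The other patterns: stems ending in -t add the prefix ve-; stems ending in -f or -o add -um; stems ending in -g or -l repeat the first consonant+vowel as a prefix.
So badod → badad.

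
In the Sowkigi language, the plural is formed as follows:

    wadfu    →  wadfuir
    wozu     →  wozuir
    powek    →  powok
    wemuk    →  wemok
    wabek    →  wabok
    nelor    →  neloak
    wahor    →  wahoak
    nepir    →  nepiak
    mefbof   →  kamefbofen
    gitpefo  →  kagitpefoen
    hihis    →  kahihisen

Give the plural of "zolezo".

kazolezoen

wadfu and wemuk both have last vowel 'u' yet inflect differently (wadfuir, wemok), so the last vowel is not what conditions the rule; the final letter is.
"zolezo" ends in -o. The one such stem in the data (gitpefo → kagitpefoen) adds ka- … -en around the stem, so the same rule applies.
So zolezo → kazolezoen.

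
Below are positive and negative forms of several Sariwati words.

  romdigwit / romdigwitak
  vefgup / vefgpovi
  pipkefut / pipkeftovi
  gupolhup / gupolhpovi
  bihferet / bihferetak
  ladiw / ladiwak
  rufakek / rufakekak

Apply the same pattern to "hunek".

pipkefut and bihferet both end in -t yet inflect differently (pipkeftovi, bihferetak), so the final letter is not what conditions the rule; the last vowel is.
"hunek" has last vowel 'e'. The stems whose last vowel is 'e' (rufakek → rufakekak, bihferet → bihferetak) add -ak.
The other pattern: stems whose last vowel is 'u' delete the last vowel and add -ovi.
So hunek → hunekak.

hunekak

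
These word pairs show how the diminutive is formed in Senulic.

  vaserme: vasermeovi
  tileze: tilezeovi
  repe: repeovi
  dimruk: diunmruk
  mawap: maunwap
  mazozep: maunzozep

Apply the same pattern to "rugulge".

vaserme and mazozep both have last vowel 'e' yet inflect differently (vasermeovi, maunzozep), so the last vowel is not what conditions the rule; whether the stem ends in a vowel or a consonant is.
"rugulge" ends in a vowel. The stems ending in a vowel (vaserme → vasermeovi, tileze → tilezeovi, repe → repeovi) add -ovi.
The other pattern: stems ending in a consonant insert -un- after the first vowel.
So rugulge → rugulgeovi.

rugulgeovi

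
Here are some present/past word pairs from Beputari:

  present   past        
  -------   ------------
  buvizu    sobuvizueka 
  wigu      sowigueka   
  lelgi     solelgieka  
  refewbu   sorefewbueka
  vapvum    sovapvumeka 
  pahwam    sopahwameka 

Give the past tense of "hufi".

Every pair shown (buvizu → sobuvizueka, wigu → sowigueka, lelgi → solelgieka, …) follows the same rule: add so- … -eka around the stem.
So hufi → sohufieka.

sohufieka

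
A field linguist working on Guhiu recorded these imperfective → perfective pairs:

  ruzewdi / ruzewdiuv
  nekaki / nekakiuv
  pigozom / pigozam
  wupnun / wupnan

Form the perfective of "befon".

ruzewdi and pigozom both have 3 vowels yet inflect differently (ruzewdiuv, pigozam), so the number of vowels is not what conditions the rule; whether the stem ends in a vowel or a consonant is.
"befon" ends in a consonant. The stems ending in a consonant (pigozom → pigozam, wupnun → wupnan) change the last vowel to 'a'.
So befon → befan.

befan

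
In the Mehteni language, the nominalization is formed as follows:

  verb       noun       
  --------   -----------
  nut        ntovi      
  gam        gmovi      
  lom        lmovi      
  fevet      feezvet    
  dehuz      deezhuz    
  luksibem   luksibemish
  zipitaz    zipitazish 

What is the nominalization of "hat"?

nut and fevet both end in -t yet inflect differently (ntovi, feezvet), so the final letter is not what conditions the rule; the number of vowels is.
"hat" has 1 vowel. The stems with 1 vowel (nut → ntovi, gam → gmovi, lom → lmovi) delete the last vowel and add -ovi.
The other patterns: stems with 2 vowels insert -ez- after the first vowel; stems with 3 vowels add -ish.
So hat → htovi.

htovi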